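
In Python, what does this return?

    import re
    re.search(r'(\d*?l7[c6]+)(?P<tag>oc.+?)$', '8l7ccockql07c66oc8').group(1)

'8l7cc'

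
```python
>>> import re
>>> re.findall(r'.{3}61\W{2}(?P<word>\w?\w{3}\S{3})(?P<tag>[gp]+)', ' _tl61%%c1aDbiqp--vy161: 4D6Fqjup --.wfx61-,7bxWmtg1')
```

Multiple groups make `findall` return tuples — one 2-tuple for each match.

[('c1aDbiq', 'p'), ('4D6Fqju', 'p'), ('7bxWmt', 'g')]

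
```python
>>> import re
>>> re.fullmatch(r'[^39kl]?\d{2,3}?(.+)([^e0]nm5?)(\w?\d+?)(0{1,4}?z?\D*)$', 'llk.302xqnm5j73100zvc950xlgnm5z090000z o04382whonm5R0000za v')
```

None

`re.fullmatch` requires the pattern to consume the entire string.
Here there's no way to consume every character, so the call returns None.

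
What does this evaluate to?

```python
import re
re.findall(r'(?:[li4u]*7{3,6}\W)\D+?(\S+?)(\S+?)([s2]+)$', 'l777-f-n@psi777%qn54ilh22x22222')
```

[('-', 'n@psi777%qn54ilh22x', '22222')]

`findall` packs the 3 group values into a tuple for every match.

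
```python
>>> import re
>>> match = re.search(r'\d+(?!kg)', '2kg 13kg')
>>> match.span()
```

The negative lookahead/lookbehind blocks any match where the forbidden context is present.
Unlike `match`, `search` isn't anchored — it looks for the pattern anywhere in the string.
The match spans [4:5] → '1'.

(4, 5)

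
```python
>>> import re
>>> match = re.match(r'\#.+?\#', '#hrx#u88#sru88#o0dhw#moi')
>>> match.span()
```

With the lazy modifier that quantifier settles for the fewest repetitions that let the rest of the pattern succeed (the atoms after it are unaffected and can still be greedy).
`match` is anchored at position 0; if the pattern doesn't fit there, it returns None.
The match spans [0:5] → '#hrx#'.

(0, 5)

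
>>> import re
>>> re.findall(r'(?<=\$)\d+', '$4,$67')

['4', '67']

Because the assertion is zero-width, the text it checks is not consumed and won't appear in the result.
Scanning left to right: at [1:2] → '4'; at [4:6] → '67'.
`findall` yields the raw match text (2 of them) because the pattern has no groups.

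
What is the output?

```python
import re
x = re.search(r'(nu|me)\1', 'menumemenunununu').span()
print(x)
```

(4, 8)

After group 1 captures some text, `\1` only succeeds where that same text appears again.
Unlike `match`, `search` isn't anchored — it looks for the pattern anywhere in the string.
The match spans [4:8] → 'meme'.
Captured: group 1 = 'me'.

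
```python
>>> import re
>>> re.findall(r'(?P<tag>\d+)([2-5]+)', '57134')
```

[('5713', '4')]

The pattern matches one or more of a digit (captured as 'tag'); then one or more of a character in [2-5] (captured).
Matches: at [0:5] match '57134', groups = ('5713', '4').
Multiple groups make `findall` return tuples — one 2-tuple for the one match.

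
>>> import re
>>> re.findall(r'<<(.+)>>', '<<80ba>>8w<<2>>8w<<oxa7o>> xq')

Walking the string: at [0:26] match '<<80ba>>8w<<2>>8w<<oxa7o>>', group 1 = '80ba>>8w<<2>>8w<<oxa7o'.
One capturing group, so `findall` returns just the captured substring from the one match — 1 in all.

['80ba>>8w<<2>>8w<<oxa7o']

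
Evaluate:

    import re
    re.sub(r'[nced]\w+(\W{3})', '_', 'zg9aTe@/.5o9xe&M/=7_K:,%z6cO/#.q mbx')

'zg9aTe@/.5o9xe&M/=7_K:,%z6_q mbx'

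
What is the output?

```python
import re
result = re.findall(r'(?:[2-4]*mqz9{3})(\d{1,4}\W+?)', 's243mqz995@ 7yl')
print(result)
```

[]

Pattern: zero or more of a character in [2-4], then the literal 'mqz', then exactly 3 of the literal '9' (non-capturing group); then 1 to 4 of a digit, then one or more of a non-word character (lazy) (captured).
Because there's exactly one group, `findall` drops the full match and keeps group 1 from each hit.
Nothing in the string satisfies the pattern, so the list is empty.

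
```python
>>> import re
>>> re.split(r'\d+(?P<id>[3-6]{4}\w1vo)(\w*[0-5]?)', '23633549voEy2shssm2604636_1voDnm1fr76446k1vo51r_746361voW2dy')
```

['23633549voEy2shssm', '4636_1vo', 'Dnm1fr76446k1vo51r_746361voW2dy', '']

The pattern matches one or more of a digit; then exactly 4 of a character in [3-6], then a word character, then the literal '1vo' (captured as 'id'); then zero or more of a word character, then optionally a character in [0-5] (captured).
Matches to split on: at [18:60] → '2604636_1voDnm1fr76446k1vo51r_746361voW2dy'.
The group in the pattern means `split` returns the separators' captures alongside the pieces.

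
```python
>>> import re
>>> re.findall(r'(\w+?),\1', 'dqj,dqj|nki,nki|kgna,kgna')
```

`\1` has to match the exact text group 1 already captured.
One capturing group, so `findall` returns just the captured substring from each match — 3 in all.

['dqj', 'nki', 'kgna']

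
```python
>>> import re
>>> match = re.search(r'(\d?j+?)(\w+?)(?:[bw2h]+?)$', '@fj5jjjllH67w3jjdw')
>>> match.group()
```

The pattern matches optionally a digit, then one or more of a literal 'j' (lazy) (captured); then one or more of a word character (lazy) (captured); then one or more of one of [bw2h] (lazy) (non-capturing group); then anchored at the end.
The match spans [2:18] → 'j5jjjllH67w3jjdw'.

'j5jjjllH67w3jjdw'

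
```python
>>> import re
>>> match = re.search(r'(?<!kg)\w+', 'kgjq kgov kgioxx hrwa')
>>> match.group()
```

A negative assertion filters positions out without eating any characters.
Unlike `match`, `search` isn't anchored — it looks for the pattern anywhere in the string.
The match spans [0:4] → 'kgjq'.

'kgjq'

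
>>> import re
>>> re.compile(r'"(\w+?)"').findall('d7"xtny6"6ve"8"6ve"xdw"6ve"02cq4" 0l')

['xtny6', '8', 'xdw', '02cq4']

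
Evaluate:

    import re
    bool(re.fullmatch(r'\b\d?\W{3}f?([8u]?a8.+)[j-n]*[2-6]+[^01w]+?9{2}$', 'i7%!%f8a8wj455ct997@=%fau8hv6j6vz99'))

False

Pattern: a word boundary (`\b`, zero-width); then optionally a digit, then exactly 3 of a non-word character, then optionally a literal 'f'; then optionally one of [8u], then the literal 'a8', then one or more of any character (captured); then zero or more of a character in [j-n], then one or more of a character in [2-6], then one or more of any character except [01w] (lazy); then exactly 2 of a literal '9'; then anchored at the end.
For `fullmatch`, every character of the input must be accounted for by the pattern.
Here the string isn't matched end-to-end, so the call returns None, and `bool(None)` is False.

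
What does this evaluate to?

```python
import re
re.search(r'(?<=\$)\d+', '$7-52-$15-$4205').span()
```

(1, 2)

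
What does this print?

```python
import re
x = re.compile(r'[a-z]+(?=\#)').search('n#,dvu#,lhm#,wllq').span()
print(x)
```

(0, 1)

The positive lookaround only admits positions where the adjacent text matches; those characters stay outside the span.
The match spans [0:1] → 'n'.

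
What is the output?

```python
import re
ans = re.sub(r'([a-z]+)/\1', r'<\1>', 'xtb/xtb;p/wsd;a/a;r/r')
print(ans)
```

<xtb>;p/wsd;<a>;<r>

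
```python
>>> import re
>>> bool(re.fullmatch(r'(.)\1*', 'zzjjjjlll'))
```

`\1` has to match the exact text group 1 already captured.
`fullmatch` succeeds only if the pattern covers the string from start to end.
Here the pattern can't cover the whole string, so the call returns None, and `bool(None)` is False.

False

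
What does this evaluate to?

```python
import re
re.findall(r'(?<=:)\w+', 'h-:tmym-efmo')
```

['tmym']

The positive lookaround only admits positions where the adjacent text matches; those characters stay outside the span.
No capturing groups, so `findall` returns the 1 full match string.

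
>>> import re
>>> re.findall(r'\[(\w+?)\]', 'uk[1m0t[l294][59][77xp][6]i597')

With a single group, `findall` returns only what that group captured — 4 items.

['l294', '59', '77xp', '6']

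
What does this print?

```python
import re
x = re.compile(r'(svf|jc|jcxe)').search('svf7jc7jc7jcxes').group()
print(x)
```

svf

The match spans [0:3] → 'svf'.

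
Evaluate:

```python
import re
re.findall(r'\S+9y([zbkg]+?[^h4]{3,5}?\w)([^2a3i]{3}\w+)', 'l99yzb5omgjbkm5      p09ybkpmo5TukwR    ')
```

[('zb5om', 'gjbkm5'), ('bkpmo', '5TukwR')]

The pattern matches one or more of a non-whitespace character, then the literal '9y'; then one or more of one of [zbkg] (lazy), then 3 to 5 of any character except [h4] (lazy), then a word character (captured); then exactly 3 of any character except [2a3i], then one or more of a word character (captured).
A `+?`/`*?`/`{m,n}?` starts at its minimum and grows only as far as needed for what follows to match.
Matches: at [0:15] match 'l99yzb5omgjbkm5', groups = ('zb5om', 'gjbkm5'); at [21:36] match 'p09ybkpmo5TukwR', groups = ('bkpmo', '5TukwR').
Multiple groups make `findall` return tuples — one 2-tuple for each match.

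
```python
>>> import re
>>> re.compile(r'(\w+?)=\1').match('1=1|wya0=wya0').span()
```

`\1` has to match the exact text group 1 already captured.
`re.match` only tries the pattern at the start of the string.
The match spans [0:3] → '1=1'.
Captured: group 1 = '1'.

(0, 3)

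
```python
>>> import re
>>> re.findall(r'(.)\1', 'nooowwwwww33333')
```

['o', 'w', 'w', 'w', '3', '3']

`\1` has to match the exact text group 1 already captured.
Scanning left to right: at [1:3] match 'oo', group 1 = 'o'; at [4:6] match 'ww', group 1 = 'w'; at [6:8] match 'ww', group 1 = 'w'; at [8:10] match 'ww', group 1 = 'w'; at [10:12] match '33', group 1 = '3'; ….
With a single group, `findall` returns only what that group captured — 6 items.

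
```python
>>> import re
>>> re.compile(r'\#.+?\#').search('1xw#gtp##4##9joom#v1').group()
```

`re.search` scans for the first position where the pattern succeeds.
The match spans [3:8] → '#gtp#'.

'#gtp#'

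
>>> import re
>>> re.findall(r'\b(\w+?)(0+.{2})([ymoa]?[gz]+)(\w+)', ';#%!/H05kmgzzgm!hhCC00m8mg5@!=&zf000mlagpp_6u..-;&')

[('H', '05k', 'mgzzg', 'm'), ('hhCC', '00m8', 'mg', '5'), ('zf', '000ml', 'ag', 'pp_6u')]

Pattern: a word boundary (`\b`, zero-width); then one or more of a word character (lazy) (captured); then one or more of a literal '0', then exactly 2 of any character (captured); then optionally one of [ymoa], then one or more of one of [gz] (captured); then one or more of a word character (captured).
A `+?`/`*?`/`{m,n}?` starts at its minimum and grows only as far as needed for what follows to match.
Matches: at [5:15] match 'H05kmgzzgm', groups = ('H', '05k', 'mgzzg', 'm'); at [16:27] match 'hhCC00m8mg5', groups = ('hhCC', '00m8', 'mg', '5'); at [31:45] match 'zf000mlagpp_6u', groups = ('zf', '000ml', 'ag', 'pp_6u').
4 groups means each result is a tuple of 4 captured strings — 3 here.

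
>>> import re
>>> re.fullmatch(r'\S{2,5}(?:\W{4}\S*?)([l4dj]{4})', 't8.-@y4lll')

The pattern matches 2 to 5 of a non-whitespace character; then exactly 4 of a non-word character, then zero or more of a non-whitespace character (lazy) (non-capturing group); then exactly 4 of one of [l4dj] (captured).
`fullmatch` succeeds only if the pattern covers the string from start to end.
Here the pattern can't cover the whole string, so the call returns None.

None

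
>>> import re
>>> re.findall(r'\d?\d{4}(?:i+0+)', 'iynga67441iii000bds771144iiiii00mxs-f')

['67441iii000', '71144iiiii00']

`findall` yields the raw match text (2 of them) because the pattern has no groups.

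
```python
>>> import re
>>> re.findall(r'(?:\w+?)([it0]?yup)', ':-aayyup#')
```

Pattern: one or more of a word character (lazy) (non-capturing group); then optionally one of [it0], then the literal 'y', then the literal 'up' (captured).
Scanning left to right: at [2:8] match 'aayyup', group 1 = 'yup'.
`findall` collects group 1 from the one match (1 total).

['yup']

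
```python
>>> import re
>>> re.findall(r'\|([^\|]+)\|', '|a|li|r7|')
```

['a', 'r7']

Scanning left to right: at [0:3] match '|a|', group 1 = 'a'; at [5:9] match '|r7|', group 1 = 'r7'.
Because there's exactly one group, `findall` drops the full match and keeps group 1 from each hit.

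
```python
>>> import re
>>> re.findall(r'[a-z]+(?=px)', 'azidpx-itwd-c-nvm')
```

['azid']

Because the assertion is zero-width, the text it checks is not consumed and won't appear in the result.
Matches: at [0:4] → 'azid'.
`findall` yields the raw match text (1 of them) because the pattern has no groups.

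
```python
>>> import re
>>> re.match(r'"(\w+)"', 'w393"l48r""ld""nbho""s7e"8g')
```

None

`match` is anchored at position 0; if the pattern doesn't fit there, it returns None.
Here position 0 doesn't satisfy it, so the call returns None.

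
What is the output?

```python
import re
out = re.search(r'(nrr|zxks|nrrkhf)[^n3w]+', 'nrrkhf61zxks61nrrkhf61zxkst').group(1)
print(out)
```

Alternation isn't longest-match — the leftmost alternative that fits at this position is chosen.
`re.search` tries every starting position until one works.
The match spans [0:14] → 'nrrkhf61zxks61'.
Captured: group 1 = 'nrr'.

nrr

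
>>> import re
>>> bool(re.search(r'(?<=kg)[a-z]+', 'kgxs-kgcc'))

The `(?=…)`/`(?<=…)` assertion just peeks at neighbouring text; it doesn't advance the match position.
`search` walks the string left to right and returns the first match it finds.
The match spans [2:4] → 'xs'.

True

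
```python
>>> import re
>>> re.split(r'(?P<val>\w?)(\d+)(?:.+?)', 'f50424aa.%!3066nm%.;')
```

['', 'f', '50424', 'a.%!', '3', '066', 'm%.;']

The pattern matches optionally a word character (captured as 'val'); then one or more of a digit (captured); then one or more of any character (lazy) (non-capturing group).
Lazy quantifiers expand one character at a time until the remainder of the pattern can match.
Matches to split on: at [0:7] → 'f50424a'; at [11:16] → '3066n'.
`re.split` interleaves the captured-group text with the surrounding fragments.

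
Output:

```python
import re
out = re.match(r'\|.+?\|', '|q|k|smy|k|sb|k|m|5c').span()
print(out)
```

A `+?`/`*?`/`{m,n}?` starts at its minimum and grows only as far as needed for what follows to match.
With `match`, the pattern is implicitly anchored at the beginning.
The match spans [0:3] → '|q|'.

(0, 3)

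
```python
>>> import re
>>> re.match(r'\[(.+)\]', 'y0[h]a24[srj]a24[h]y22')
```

None

`match` is anchored at position 0; if the pattern doesn't fit there, it returns None.
Here the pattern fails at index 0, so the call returns None.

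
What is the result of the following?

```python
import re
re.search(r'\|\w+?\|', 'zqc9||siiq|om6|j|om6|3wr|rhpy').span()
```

(5, 11)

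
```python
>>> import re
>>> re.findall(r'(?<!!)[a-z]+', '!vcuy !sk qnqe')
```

The negative lookahead/lookbehind blocks any match where the forbidden context is present.
With no groups in the pattern, `findall` gives back each whole match — 3 here.

['cuy', 'k', 'qnqe']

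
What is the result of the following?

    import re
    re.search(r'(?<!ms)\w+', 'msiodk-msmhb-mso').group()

A negative assertion filters positions out without eating any characters.
`re.search` scans for the first position where the pattern succeeds.
The match spans [0:6] → 'msiodk'.

'msiodk'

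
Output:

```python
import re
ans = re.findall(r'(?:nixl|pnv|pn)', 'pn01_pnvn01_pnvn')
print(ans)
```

['pn', 'pnv', 'pnv']

Branches in `(...|...)` are attempted left-to-right; the first branch that allows the whole pattern to succeed is taken.
`findall` yields the raw match text (3 of them) because the pattern has no groups.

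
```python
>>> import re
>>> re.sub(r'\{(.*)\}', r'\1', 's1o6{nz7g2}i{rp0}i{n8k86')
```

The replacement refers to a captured group, so each match is rewritten using its own captured text.

's1o6nz7g2}i{rp0i{n8k86'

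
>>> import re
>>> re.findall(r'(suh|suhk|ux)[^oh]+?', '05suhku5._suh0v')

Alternation isn't longest-match — the leftmost alternative that fits at this position is chosen.
One capturing group, so `findall` returns just the captured substring from each match — 2 in all.

['suh', 'suh']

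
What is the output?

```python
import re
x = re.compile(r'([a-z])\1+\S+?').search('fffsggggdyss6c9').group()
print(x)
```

fffs

`\1` is not a pattern — it's the concrete string captured by group 1, re-applied verbatim.
`search` walks the string left to right and returns the first match it finds.
The match spans [0:4] → 'fffs'.
Captured: group 1 = 'f'.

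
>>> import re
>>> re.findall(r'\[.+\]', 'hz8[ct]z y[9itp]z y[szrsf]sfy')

['[ct]z y[9itp]z y[szrsf]']

`findall` yields the raw match text (1 of them) because the pattern has no groups.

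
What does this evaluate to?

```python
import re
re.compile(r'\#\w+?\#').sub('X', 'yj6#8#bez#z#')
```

Matches: at [3:6] → '#8#'; at [9:12] → '#z#'.
Each match is replaced by 'X'.

'yj6XbezX'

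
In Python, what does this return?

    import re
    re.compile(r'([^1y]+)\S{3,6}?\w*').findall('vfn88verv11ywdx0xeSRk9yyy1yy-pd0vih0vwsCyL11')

['vfn88verv', '-pd0vih0vwsC']

`findall` collects group 1 from each match (2 total).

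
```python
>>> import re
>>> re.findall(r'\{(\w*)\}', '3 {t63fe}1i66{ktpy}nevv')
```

['t63fe', 'ktpy']

Scanning left to right: at [2:9] match '{t63fe}', group 1 = 't63fe'; at [13:19] match '{ktpy}', group 1 = 'ktpy'.
One capturing group, so `findall` returns just the captured substring from each match — 2 in all.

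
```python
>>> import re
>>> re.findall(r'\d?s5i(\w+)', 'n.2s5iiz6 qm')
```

This matches optionally a digit, then the literal 's5i'; then one or more of a word character (captured).
`findall` collects group 1 from the one match (1 total).

['iz6']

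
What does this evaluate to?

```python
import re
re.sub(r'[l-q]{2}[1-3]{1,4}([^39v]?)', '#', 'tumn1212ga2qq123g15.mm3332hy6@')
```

'tu#a2#15.#y6@'

Each match is replaced by '#'.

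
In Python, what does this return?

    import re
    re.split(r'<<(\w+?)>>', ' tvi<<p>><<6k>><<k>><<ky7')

[' tvi', 'p', '', '6k', '', 'k', '<<ky7']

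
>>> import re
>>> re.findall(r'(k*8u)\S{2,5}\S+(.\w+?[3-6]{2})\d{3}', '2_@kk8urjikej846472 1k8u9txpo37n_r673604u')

[('kk8u', 'j846')]

`findall` packs the 2 group values into a tuple for every match.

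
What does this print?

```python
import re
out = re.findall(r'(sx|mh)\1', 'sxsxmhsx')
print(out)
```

['sx']

A backreference is literal: `\1` must see the identical characters the first group matched.
Scanning left to right: at [0:4] match 'sxsx', group 1 = 'sx'.
With a single group, `findall` returns only what that group captured — 1 item.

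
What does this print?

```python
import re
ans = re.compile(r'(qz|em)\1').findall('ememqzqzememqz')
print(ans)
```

After group 1 captures some text, `\1` only succeeds where that same text appears again.
Matches: at [0:4] match 'emem', group 1 = 'em'; at [4:8] match 'qzqz', group 1 = 'qz'; at [8:12] match 'emem', group 1 = 'em'.
One capturing group, so `findall` returns just the captured substring from each match — 3 in all.

['em', 'qz', 'em']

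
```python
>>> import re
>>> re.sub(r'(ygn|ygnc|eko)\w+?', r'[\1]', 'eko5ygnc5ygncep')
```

'[eko][ygn]5[ygn]ep'

Alternation isn't longest-match — the leftmost alternative that fits at this position is chosen.
Matches: at [0:4] → 'eko5'; at [4:8] → 'ygnc'; at [9:13] → 'ygnc'.
The replacement refers to a captured group, so each match is rewritten using its own captured text.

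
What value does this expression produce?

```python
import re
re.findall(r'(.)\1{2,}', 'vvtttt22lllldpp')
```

['t', 'l']

`\1` has to match the exact text group 1 already captured.
With a single group, `findall` returns only what that group captured — 2 items.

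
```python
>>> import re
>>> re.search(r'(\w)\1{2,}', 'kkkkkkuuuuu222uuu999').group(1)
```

'k'

The match spans [0:6] → 'kkkkkk'.
Captured: group 1 = 'k'.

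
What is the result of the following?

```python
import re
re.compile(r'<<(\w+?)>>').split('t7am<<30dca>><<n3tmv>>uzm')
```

Matches to split on: at [4:13] → '<<30dca>>'; at [13:22] → '<<n3tmv>>'.
The group in the pattern means `split` returns the separators' captures alongside the pieces.

['t7am', '30dca', '', 'n3tmv', 'uzm']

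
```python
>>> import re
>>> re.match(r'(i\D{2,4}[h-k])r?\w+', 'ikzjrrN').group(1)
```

The match spans [0:7] → 'ikzjrrN'.
Captured: group 1 = 'ikzj'.

'ikzj'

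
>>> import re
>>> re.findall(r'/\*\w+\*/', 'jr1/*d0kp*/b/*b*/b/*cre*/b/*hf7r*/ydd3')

['/*d0kp*/', '/*b*/', '/*cre*/', '/*hf7r*/']

Scanning left to right: at [3:11] → '/*d0kp*/'; at [12:17] → '/*b*/'; at [18:25] → '/*cre*/'; at [26:34] → '/*hf7r*/'.
With no groups in the pattern, `findall` gives back each whole match — 4 here.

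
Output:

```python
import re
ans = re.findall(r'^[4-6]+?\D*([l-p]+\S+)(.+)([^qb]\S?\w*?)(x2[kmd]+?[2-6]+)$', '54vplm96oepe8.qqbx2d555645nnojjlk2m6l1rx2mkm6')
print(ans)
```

[('m96oepe8.qqbx2d555645nnojjlk2m6l', '1', 'r', 'x2mkm6')]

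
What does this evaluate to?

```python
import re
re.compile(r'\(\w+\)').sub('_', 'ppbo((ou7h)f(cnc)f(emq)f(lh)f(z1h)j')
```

Matches: at [5:11] → '(ou7h)'; at [12:17] → '(cnc)'; at [18:23] → '(emq)'; at [24:28] → '(lh)'; at [29:34] → '(z1h)'.
Each match is replaced by '_'.

'ppbo(_f_f_f_f_j'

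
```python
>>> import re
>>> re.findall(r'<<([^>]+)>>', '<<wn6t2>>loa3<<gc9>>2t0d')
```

Scanning left to right: at [0:9] match '<<wn6t2>>', group 1 = 'wn6t2'; at [13:20] match '<<gc9>>', group 1 = 'gc9'.
Because there's exactly one group, `findall` drops the full match and keeps group 1 from each hit.

['wn6t2', 'gc9']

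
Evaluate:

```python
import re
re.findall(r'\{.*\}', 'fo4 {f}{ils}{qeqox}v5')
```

Walking the string: at [4:19] → '{f}{ils}{qeqox}'.
`findall` yields the raw match text (1 of them) because the pattern has no groups.

['{f}{ils}{qeqox}']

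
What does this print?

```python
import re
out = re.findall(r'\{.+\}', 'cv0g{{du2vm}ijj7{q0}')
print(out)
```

['{{du2vm}ijj7{q0}']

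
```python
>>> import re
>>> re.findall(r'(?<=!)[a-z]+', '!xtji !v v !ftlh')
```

['xtji', 'v', 'ftlh']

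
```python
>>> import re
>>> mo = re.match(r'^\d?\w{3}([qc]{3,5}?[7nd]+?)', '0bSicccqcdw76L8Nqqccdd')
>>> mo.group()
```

`match` is anchored at position 0; if the pattern doesn't fit there, it returns None.
The match spans [0:10] → '0bSicccqcd'.

'0bSicccqcd'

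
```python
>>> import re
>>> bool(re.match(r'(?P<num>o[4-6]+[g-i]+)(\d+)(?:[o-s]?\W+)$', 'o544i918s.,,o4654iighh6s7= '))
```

False

The pattern matches a literal 'o', then one or more of a character in [4-6], then one or more of a character in [g-i] (captured as 'num'); then one or more of a digit (captured); then optionally a character in [o-s], then one or more of a non-word character (non-capturing group); then anchored at the end.
With `match`, the pattern is implicitly anchored at the beginning.
Here the string doesn't start with a match, so the call returns None, and `bool(None)` is False.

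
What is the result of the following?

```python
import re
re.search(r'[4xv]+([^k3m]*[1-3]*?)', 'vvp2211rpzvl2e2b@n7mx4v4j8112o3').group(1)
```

'p2211rpzvl2e2b@n7'

The match spans [0:19] → 'vvp2211rpzvl2e2b@n7'.
Captured: group 1 = 'p2211rpzvl2e2b@n7'.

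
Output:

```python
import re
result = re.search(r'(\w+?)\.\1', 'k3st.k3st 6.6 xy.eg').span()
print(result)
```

(0, 9)

A backreference is literal: `\1` must see the identical characters the first group matched.
`search` walks the string left to right and returns the first match it finds.
The match spans [0:9] → 'k3st.k3st'.
Captured: group 1 = 'k3st'.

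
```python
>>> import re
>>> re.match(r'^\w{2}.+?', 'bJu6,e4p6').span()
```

Pattern: anchored at the start of the string; then exactly 2 of a word character; then one or more of any character (lazy).
Because the quantifier is non-greedy, it stops expanding at the earliest point where the rest of the pattern can succeed.
`re.match` won't scan ahead — the pattern has to work from the very first character.
The match spans [0:3] → 'bJu'.

(0, 3)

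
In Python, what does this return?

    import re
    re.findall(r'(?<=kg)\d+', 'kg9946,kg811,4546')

['9946', '811']

The positive lookaround only admits positions where the adjacent text matches; those characters stay outside the span.
Walking the string: at [2:6] → '9946'; at [9:12] → '811'.
With no groups in the pattern, `findall` gives back each whole match — 2 here.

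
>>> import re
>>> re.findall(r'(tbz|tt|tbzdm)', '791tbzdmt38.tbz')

['tbz', 'tbz']

The regex engine tests alternatives in the order written; an earlier branch that matches wins even if a later one would match more.
One capturing group, so `findall` returns just the captured substring from each match — 2 in all.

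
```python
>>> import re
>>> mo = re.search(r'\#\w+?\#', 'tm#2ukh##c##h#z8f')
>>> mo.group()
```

'#2ukh#'

The match spans [2:8] → '#2ukh#'.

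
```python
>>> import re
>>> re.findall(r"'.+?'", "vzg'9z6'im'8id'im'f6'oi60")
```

Scanning left to right: at [3:8] → "'9z6'"; at [10:15] → "'8id'"; at [17:21] → "'f6'".
No capturing groups, so `findall` returns the 3 full match strings.

["'9z6'", "'8id'", "'f6'"]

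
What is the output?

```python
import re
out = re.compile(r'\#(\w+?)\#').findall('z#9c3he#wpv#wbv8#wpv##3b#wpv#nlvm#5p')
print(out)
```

['9c3he', 'wbv8', '3b', 'nlvm']

With a single group, `findall` returns only what that group captured — 4 items.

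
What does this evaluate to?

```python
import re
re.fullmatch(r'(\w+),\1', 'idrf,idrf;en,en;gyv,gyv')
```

None

A backreference is literal: `\1` must see the identical characters the first group matched.
`fullmatch` succeeds only if the pattern covers the string from start to end.
Here the string isn't matched end-to-end, so the call returns None.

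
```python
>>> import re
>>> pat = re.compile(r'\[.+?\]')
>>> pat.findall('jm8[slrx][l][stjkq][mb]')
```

['[slrx]', '[l]', '[stjkq]', '[mb]']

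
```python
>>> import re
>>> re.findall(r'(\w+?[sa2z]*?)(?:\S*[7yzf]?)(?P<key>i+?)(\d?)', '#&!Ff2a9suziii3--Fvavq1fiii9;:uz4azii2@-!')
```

[('F', 'i', '2')]

Multiple groups make `findall` return tuples — one 3-tuple for the one match.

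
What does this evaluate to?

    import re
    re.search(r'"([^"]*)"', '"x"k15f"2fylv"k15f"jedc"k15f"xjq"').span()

`re.search` scans for the first position where the pattern succeeds.
The match spans [0:3] → '"x"'.
Captured: group 1 = 'x'.

(0, 3)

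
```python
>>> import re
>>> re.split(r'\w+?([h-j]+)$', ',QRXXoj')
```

[',', 'j', '']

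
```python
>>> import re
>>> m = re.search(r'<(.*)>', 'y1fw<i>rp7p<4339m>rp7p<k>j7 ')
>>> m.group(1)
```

'i>rp7p<4339m>rp7p<k'

The match spans [4:25] → '<i>rp7p<4339m>rp7p<k>'.
Captured: group 1 = 'i>rp7p<4339m>rp7p<k'.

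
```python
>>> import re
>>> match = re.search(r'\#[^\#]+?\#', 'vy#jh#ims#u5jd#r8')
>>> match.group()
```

`re.search` scans for the first position where the pattern succeeds.
The match spans [2:6] → '#jh#'.

'#jh#'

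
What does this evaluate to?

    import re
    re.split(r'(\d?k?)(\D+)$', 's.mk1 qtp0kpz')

['s.mk1 qtp', '0k', 'pz', '']

The pattern matches optionally a digit, then optionally a literal 'k' (captured); then one or more of a non-digit (captured); then anchored at the end.
With a capturing group present, the delimiter's captured portion is kept in the result list.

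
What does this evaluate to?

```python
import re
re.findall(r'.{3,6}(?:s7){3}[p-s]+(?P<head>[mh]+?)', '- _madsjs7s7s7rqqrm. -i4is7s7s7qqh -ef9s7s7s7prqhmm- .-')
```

The pattern matches 3 to 6 of any character, then the literal 's7' repeated 3 times; then one or more of a character in [p-s]; then one or more of one of [mh] (lazy) (captured as 'head').
A non-greedy quantifier consumes as few characters as it can — just enough that the remainder of the pattern still matches from where it stops; whatever follows it matches normally.
Matches: at [2:19] match '_madsjs7s7s7rqqrm', group 1 = 'm'; at [19:34] match '. -i4is7s7s7qqh', group 1 = 'h'; at [34:49] match ' -ef9s7s7s7prqh', group 1 = 'h'.
Because there's exactly one group, `findall` drops the full match and keeps group 1 from each hit.

['m', 'h', 'h']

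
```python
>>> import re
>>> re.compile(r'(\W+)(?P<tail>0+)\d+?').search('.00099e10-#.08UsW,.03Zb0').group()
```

Pattern: one or more of a non-word character (captured); then one or more of a literal '0' (captured as 'tail'); then one or more of a digit (lazy).
A non-greedy quantifier consumes as few characters as it can — just enough that the remainder of the pattern still matches from where it stops; whatever follows it matches normally.
Unlike `match`, `search` isn't anchored — it looks for the pattern anywhere in the string.
The match spans [0:5] → '.0009'.
Captured: group 1 = '.', group 2 = '000'.

'.0009'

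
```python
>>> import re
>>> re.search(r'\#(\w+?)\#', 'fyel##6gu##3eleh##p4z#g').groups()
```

('6gu',)

`re.search` tries every starting position until one works.
The match spans [5:10] → '#6gu#'.
Captured: group 1 = '6gu'.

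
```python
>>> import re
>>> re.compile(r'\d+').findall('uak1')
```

['1']

The pattern matches one or more of a digit.
Matches: at [3:4] → '1'.
With no groups in the pattern, `findall` gives back each whole match — 1 here.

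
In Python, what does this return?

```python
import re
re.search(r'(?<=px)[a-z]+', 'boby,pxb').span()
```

The lookaround is zero-width — it requires the adjacent text to match without consuming it, so the asserted text isn't part of the match.
`re.search` scans for the first position where the pattern succeeds.
The match spans [7:8] → 'b'.

(7, 8)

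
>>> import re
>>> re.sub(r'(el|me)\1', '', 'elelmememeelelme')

'meme'

`\1` has to match the exact text group 1 already captured.
Matches: at [0:4] → 'elel'; at [4:8] → 'meme'; at [10:14] → 'elel'.
Every occurrence is swapped for ''.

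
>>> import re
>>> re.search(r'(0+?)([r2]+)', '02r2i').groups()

('0', '2r2')

The match spans [0:4] → '02r2'.
Captured: group 1 = '0', group 2 = '2r2'.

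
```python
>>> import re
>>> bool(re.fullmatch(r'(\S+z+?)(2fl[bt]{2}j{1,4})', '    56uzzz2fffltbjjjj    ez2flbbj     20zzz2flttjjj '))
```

False

Pattern: one or more of a non-whitespace character, then one or more of a literal 'z' (lazy) (captured); then the literal '2fl', then exactly 2 of one of [bt], then 1 to 4 of a literal 'j' (captured).
`fullmatch` succeeds only if the pattern covers the string from start to end.
Here the pattern can't cover the whole string, so the call returns None, and `bool(None)` is False.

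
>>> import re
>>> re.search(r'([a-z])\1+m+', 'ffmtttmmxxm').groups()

`\1` is not a pattern — it's the concrete string captured by group 1, re-applied verbatim.
Unlike `match`, `search` isn't anchored — it looks for the pattern anywhere in the string.
The match spans [0:3] → 'ffm'.
Captured: group 1 = 'f'.

('f',)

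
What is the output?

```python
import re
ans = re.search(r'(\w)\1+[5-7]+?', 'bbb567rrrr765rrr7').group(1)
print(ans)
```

A backreference is literal: `\1` must see the identical characters the first group matched.
Unlike `match`, `search` isn't anchored — it looks for the pattern anywhere in the string.
The match spans [0:4] → 'bbb5'.
Captured: group 1 = 'b'.

b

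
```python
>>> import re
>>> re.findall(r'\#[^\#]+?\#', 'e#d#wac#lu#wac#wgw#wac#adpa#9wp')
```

['#d#', '#lu#', '#wgw#', '#adpa#']

Scanning left to right: at [1:4] → '#d#'; at [7:11] → '#lu#'; at [14:19] → '#wgw#'; at [22:28] → '#adpa#'.
No capturing groups, so `findall` returns the 4 full match strings.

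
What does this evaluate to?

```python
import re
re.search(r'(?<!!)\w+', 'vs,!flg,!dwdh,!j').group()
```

`(?!…)`/`(?<!…)` only lets a position through if the neighbouring text does NOT match; no characters are consumed.
`search` walks the string left to right and returns the first match it finds.
The match spans [0:2] → 'vs'.

'vs'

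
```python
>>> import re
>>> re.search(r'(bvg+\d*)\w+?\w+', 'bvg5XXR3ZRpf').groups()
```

('bvg5',)

The match spans [0:12] → 'bvg5XXR3ZRpf'.
Captured: group 1 = 'bvg5'.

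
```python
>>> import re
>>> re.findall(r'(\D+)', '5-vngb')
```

['-vngb']

Pattern: one or more of a non-digit (captured).
Walking the string: at [1:6] match '-vngb', group 1 = '-vngb'.
Because there's exactly one group, `findall` drops the full match and keeps group 1 from the one hit.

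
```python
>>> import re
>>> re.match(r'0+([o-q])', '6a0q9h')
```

None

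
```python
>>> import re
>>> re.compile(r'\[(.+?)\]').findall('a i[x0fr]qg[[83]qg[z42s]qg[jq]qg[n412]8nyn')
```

['x0fr', '[83', 'z42s', 'jq', 'n412']

With the lazy modifier that quantifier settles for the fewest repetitions that let the rest of the pattern succeed (the atoms after it are unaffected and can still be greedy).
Walking the string: at [3:9] match '[x0fr]', group 1 = 'x0fr'; at [11:16] match '[[83]', group 1 = '[83'; at [18:24] match '[z42s]', group 1 = 'z42s'; at [26:30] match '[jq]', group 1 = 'jq'; at [32:38] match '[n412]', group 1 = 'n412'.
With a single group, `findall` returns only what that group captured — 5 items.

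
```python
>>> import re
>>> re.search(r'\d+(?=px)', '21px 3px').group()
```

'21'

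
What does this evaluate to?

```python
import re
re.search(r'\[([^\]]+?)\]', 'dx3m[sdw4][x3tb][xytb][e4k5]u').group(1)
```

'sdw4'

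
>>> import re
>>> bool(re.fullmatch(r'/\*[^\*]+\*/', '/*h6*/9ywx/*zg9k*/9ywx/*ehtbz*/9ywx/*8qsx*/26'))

False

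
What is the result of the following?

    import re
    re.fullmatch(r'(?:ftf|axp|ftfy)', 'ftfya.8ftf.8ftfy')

None

`re.fullmatch` is like wrapping the pattern in `^…$` (in single-line mode).
Here the string isn't matched end-to-end, so the call returns None.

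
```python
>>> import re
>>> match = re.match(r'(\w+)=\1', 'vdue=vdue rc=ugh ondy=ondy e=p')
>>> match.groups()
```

The match spans [0:9] → 'vdue=vdue'.
Captured: group 1 = 'vdue'.

('vdue',)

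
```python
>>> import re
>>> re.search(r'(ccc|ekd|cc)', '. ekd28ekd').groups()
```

('ekd',)

`re.search` scans for the first position where the pattern succeeds.
The match spans [2:5] → 'ekd'.
Captured: group 1 = 'ekd'.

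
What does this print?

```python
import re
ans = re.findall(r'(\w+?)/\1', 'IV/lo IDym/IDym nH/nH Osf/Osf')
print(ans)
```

A backreference is literal: `\1` must see the identical characters the first group matched.
Matches: at [6:15] match 'IDym/IDym', group 1 = 'IDym'; at [16:21] match 'nH/nH', group 1 = 'nH'; at [22:29] match 'Osf/Osf', group 1 = 'Osf'.
One capturing group, so `findall` returns just the captured substring from each match — 3 in all.

['IDym', 'nH', 'Osf']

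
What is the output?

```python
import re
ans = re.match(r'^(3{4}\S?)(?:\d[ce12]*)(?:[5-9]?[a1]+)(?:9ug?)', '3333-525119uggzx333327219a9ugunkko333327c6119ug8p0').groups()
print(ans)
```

('3333-',)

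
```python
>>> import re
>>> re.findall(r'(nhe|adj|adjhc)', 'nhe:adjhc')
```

Branches in `(...|...)` are attempted left-to-right; the first branch that allows the whole pattern to succeed is taken.
Scanning left to right: at [0:3] match 'nhe', group 1 = 'nhe'; at [4:7] match 'adj', group 1 = 'adj'.
Because there's exactly one group, `findall` drops the full match and keeps group 1 from each hit.

['nhe', 'adj']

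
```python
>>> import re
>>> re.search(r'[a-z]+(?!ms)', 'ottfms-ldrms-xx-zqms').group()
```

'ottfms'

The negative lookahead/lookbehind blocks any match where the forbidden context is present.
The match spans [0:6] → 'ottfms'.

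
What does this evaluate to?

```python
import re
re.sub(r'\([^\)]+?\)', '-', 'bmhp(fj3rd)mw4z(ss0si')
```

`sub` substitutes '-' at each match site.

'bmhp-mw4z(ss0si'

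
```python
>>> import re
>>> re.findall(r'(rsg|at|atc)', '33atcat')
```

['at', 'at']

Alternation tries branches left to right and keeps the first one that lets the overall match succeed at that position.
Scanning left to right: at [2:4] match 'at', group 1 = 'at'; at [5:7] match 'at', group 1 = 'at'.
`findall` collects group 1 from each match (2 total).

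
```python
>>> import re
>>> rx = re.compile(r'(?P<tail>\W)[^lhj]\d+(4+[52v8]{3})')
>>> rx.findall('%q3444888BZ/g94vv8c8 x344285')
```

Pattern: a non-word character (captured as 'tail'); then any character except [lhj], then one or more of a digit; then one or more of the literal '4', then exactly 3 of one of [52v8] (captured).
2 groups means each result is a tuple of 2 captured strings — 3 here.

[('%', '4888'), ('/', '4vv8'), (' ', '4285')]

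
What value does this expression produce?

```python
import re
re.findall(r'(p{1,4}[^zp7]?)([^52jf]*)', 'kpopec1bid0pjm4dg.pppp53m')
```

2 groups means each result is a tuple of 2 captured strings — 2 here.

[('po', 'pec1bid0p'), ('pppp5', '3m')]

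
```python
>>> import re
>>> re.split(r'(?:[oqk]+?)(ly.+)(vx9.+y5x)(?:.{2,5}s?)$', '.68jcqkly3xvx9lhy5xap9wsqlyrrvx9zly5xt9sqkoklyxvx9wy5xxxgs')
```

With a capturing group present, the delimiter's captured portion is kept in the result list.

['.68jc', 'ly3xvx9lhy5xap9wsqlyrrvx9zly5xt9sqkoklyx', 'vx9wy5x', '']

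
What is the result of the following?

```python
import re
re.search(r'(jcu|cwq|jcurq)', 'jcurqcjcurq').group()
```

'jcu'

The regex engine tests alternatives in the order written; an earlier branch that matches wins even if a later one would match more.
`search` walks the string left to right and returns the first match it finds.
The match spans [0:3] → 'jcu'.
Captured: group 1 = 'jcu'.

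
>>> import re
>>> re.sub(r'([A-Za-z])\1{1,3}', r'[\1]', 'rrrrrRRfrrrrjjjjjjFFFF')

`\1` is not a pattern — it's the concrete string captured by group 1, re-applied verbatim.
Matches: at [0:4] → 'rrrr'; at [5:7] → 'RR'; at [8:12] → 'rrrr'; at [12:16] → 'jjjj'; at [16:18] → 'jj'; ….
Each match is replaced using the text its own group 1 captured.

'[r]r[R]f[r][j][j][F]'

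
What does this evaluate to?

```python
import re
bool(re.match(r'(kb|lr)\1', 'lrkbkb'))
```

`\1` is not a pattern — it's the concrete string captured by group 1, re-applied verbatim.
With `match`, the pattern is implicitly anchored at the beginning.
Here the pattern fails at index 0, so the call returns None, and `bool(None)` is False.

False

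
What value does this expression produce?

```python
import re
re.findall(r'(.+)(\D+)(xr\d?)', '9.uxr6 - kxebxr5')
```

[('9.uxr6 - kxe', 'b', 'xr5')]

Pattern: one or more of any character (captured); then one or more of a non-digit (captured); then the literal 'xr', then optionally a digit (captured).
Walking the string: at [0:16] match '9.uxr6 - kxebxr5', groups = ('9.uxr6 - kxe', 'b', 'xr5').
With 3 capturing groups, `findall` returns a 3-tuple per match.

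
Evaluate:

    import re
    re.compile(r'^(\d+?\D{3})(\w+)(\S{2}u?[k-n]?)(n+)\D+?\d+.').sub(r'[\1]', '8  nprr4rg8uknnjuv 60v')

'[8  n]'

This matches anchored at the start of the string; then one or more of a digit (lazy), then exactly 3 of a non-digit (captured); then one or more of a word character (captured); then exactly 2 of a non-whitespace character, then optionally the literal 'u', then optionally a character in [k-n] (captured); then one or more of a literal 'n' (captured); then one or more of a non-digit (lazy), then one or more of a digit, then any character.
Matches: at [0:22] → '8  nprr4rg8uknnjuv 60v'.
`\1` in the replacement pulls in group 1's text for each match.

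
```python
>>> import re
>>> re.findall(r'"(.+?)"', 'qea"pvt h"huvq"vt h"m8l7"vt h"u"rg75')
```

With the lazy modifier that quantifier settles for the fewest repetitions that let the rest of the pattern succeed (the atoms after it are unaffected and can still be greedy).
Matches: at [3:10] match '"pvt h"', group 1 = 'pvt h'; at [14:20] match '"vt h"', group 1 = 'vt h'; at [24:30] match '"vt h"', group 1 = 'vt h'.
With a single group, `findall` returns only what that group captured — 3 items.

['pvt h', 'vt h', 'vt h']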